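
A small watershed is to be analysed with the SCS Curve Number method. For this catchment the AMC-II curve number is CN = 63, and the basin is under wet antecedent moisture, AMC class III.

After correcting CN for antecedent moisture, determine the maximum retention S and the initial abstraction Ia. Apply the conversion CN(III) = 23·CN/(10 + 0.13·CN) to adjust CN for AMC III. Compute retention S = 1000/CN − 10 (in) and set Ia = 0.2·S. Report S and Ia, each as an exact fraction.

S = 3700/1449 in ≈ 2.553 in; Ia = 740/1449 in ≈ 0.511 in

CN(III) from CN(II)=63: (23·63)/(10 + 0.13·63) = 144900/1819 ≈ 79.659
Retention S: 1000/CN − 10 with CN=79.659 → S = 3700/1449 ≈ 2.553 in
Ia = 0.2S: 0.2·2.553 = 0.511 in (exactly 740/1449)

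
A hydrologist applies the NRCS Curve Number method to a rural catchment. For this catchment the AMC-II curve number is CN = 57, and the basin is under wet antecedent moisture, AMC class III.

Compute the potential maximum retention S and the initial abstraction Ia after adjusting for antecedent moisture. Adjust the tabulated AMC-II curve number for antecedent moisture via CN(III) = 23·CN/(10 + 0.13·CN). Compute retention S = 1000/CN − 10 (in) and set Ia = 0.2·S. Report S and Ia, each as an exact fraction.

S = 4300/1311 in ≈ 3.280 in; Ia = 860/1311 in ≈ 0.656 in

CN(III) from CN(II)=57: (23·57)/(10 + 0.13·57) = 131100/1741 ≈ 75.302
S = 1000/(131100/1741) − 10 = 4300/1311 in ≈ 3.280 in
Ia = 0.2·(4300/1311) = 860/1311 in ≈ 0.656 in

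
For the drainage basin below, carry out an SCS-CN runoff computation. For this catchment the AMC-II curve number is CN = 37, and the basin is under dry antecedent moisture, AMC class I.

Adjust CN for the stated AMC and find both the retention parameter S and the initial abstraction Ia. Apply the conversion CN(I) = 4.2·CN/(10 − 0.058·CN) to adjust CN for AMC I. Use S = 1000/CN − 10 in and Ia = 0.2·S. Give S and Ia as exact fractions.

S = 1500/37 in ≈ 40.541 in; Ia = 300/37 in ≈ 8.108 in

Dry (AMC I): CN(I) = 4.2·37/(10 − 0.058·37) = (777/5)/(3927/500) = 3700/187 ≈ 19.786
Retention S: 1000/CN − 10 with CN=19.786 → S = 1500/37 ≈ 40.541 in
Ia = 0.2·(1500/37) = 300/37 in ≈ 8.108 in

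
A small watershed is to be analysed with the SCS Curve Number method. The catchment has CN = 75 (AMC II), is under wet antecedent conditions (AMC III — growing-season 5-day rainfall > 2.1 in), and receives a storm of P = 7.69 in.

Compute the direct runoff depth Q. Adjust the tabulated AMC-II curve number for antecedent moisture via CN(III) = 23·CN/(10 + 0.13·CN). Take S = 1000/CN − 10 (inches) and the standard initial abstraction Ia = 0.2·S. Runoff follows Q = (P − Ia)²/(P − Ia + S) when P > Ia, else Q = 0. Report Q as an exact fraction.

Q = 2607225721/421320900 in ≈ 6.188 in

CN(III) from CN(II)=75: (23·75)/(10 + 0.13·75) = 6900/79 ≈ 87.342
Retention S: 1000/CN − 10 with CN=87.342 → S = 100/69 ≈ 1.449 in
Ia = 0.2S: 0.2·1.449 = 0.290 in (exactly 20/69)
Since P=7.690 > Ia=0.290: effective rainfall P−Ia = 51061/6900 in
Q: (51061/6900)² ÷ (61061/6900) = 2607225721/421320900 in (≈ 6.188 in)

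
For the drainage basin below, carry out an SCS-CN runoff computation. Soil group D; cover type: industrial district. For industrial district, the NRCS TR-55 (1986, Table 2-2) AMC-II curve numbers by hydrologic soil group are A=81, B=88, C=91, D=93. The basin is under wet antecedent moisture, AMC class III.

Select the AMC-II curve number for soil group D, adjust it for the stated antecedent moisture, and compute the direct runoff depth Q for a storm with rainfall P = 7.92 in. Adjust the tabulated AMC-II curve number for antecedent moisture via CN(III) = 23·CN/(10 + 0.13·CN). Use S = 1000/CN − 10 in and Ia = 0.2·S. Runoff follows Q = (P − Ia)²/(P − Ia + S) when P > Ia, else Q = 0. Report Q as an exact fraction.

NRCS table: industrial district, soil group D → CN(II) = 93
CN(III) from CN(II)=93: (23·93)/(10 + 0.13·93) = 213900/2209 ≈ 96.831
Retention S: 1000/CN − 10 with CN=96.831 → S = 700/2139 ≈ 0.327 in
Ia = 0.2·(700/2139) = 140/2139 in ≈ 0.065 in
Excess rainfall: 7.920 − 0.065 = 7.855 in; P > Ia so Q > 0
Q: (420022/53475)² ÷ (437522/53475) = 88209240242/11698244475 in (≈ 7.540 in)

Q = 88209240242/11698244475 in ≈ 7.540 in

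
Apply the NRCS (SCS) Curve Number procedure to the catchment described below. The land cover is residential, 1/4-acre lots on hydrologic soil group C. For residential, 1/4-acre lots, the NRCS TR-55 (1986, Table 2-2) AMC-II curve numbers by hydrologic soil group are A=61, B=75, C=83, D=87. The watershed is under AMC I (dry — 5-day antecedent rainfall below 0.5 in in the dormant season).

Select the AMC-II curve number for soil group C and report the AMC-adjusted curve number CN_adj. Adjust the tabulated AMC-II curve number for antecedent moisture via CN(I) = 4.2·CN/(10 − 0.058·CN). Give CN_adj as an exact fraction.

NRCS table: residential, 1/4-acre lots, soil group C → CN(II) = 83
Adjust CN=83 to AMC I: 4.2·83/(10 − 0.058·83) → (1743/5) ÷ (2593/500) = 174300/2593 ≈ 67.219

CN_adj = 174300/2593 ≈ 67.219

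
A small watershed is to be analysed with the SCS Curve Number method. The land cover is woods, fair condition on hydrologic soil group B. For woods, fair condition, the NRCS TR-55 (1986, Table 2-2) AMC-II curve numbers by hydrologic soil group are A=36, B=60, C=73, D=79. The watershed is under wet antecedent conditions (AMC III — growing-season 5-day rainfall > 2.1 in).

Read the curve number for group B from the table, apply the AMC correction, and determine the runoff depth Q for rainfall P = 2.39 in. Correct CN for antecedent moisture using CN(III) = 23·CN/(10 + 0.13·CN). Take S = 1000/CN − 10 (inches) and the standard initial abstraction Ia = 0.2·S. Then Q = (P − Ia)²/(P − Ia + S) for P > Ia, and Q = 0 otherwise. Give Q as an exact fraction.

NRCS table: woods, fair condition, soil group B → CN(II) = 60
Wet (AMC III): CN(III) = 23·60/(10 + 0.13·60) = 1380/(89/5) = 6900/89 ≈ 77.528
Max retention: S = 1000/(6900/89) − 10 = 200/69 in (≈ 2.899 in)
Ia = 0.2·(200/69) = 40/69 in ≈ 0.580 in
Since P=2.390 > Ia=0.580: effective rainfall P−Ia = 12491/6900 in
Runoff Q = (P−Ia)²/(P−Ia+S) = (1.810)²/(1.810+2.899) = 156025081/224187900 ≈ 0.696 in

Q = 156025081/224187900 in ≈ 0.696 in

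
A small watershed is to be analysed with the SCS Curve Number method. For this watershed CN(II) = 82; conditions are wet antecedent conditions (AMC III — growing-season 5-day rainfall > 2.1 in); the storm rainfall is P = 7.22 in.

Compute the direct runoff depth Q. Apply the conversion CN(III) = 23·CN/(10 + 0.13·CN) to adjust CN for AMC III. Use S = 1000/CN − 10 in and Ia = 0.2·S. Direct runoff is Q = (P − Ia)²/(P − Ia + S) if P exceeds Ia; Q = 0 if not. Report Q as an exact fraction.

Adjust CN=82 to AMC III: 23·82/(10 + 0.13·82) → 1886 ÷ (1033/50) = 94300/1033 ≈ 91.288
Retention S: 1000/CN − 10 with CN=91.288 → S = 900/943 ≈ 0.954 in
Initial abstraction Ia = S/5 = (900/943)/5 = 180/943 ≈ 0.191 in
Since P=7.220 > Ia=0.191: effective rainfall P−Ia = 331423/47150 in
Runoff Q = (P−Ia)²/(P−Ia+S) = (7.029)²/(7.029+0.954) = 109841204929/17748344450 ≈ 6.189 in

Q = 109841204929/17748344450 in ≈ 6.189 in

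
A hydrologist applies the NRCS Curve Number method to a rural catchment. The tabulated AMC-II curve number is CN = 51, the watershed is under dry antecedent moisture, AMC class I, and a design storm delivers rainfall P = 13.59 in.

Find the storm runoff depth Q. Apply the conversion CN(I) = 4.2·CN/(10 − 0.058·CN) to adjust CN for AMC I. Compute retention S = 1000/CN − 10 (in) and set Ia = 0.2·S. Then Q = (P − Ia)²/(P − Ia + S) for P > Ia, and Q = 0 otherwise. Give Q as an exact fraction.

Q = 19023857329/7465283100 in ≈ 2.548 in

CN(I) from CN(II)=51: (4.2·51)/(10 − 0.058·51) = 15300/503 ≈ 30.417
S = 1000/(15300/503) − 10 = 3500/153 in ≈ 22.876 in
Ia = 0.2·(3500/153) = 700/153 in ≈ 4.575 in
Excess rainfall: 13.590 − 4.575 = 9.015 in; P > Ia so Q > 0
Q = (137927/15300)²/((137927/15300) + 3500/153) = (19023857329/234090000)/(487927/15300) = 19023857329/7465283100 in ≈ 2.548 in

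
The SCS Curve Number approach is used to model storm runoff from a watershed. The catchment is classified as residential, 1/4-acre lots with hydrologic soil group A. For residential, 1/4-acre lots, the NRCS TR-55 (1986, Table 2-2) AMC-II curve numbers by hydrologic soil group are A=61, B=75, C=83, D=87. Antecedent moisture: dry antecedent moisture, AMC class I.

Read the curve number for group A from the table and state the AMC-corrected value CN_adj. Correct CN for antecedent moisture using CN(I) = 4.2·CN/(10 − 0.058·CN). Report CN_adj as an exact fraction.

NRCS table: residential, 1/4-acre lots, soil group A → CN(II) = 61
CN(I) from CN(II)=61: (4.2·61)/(10 − 0.058·61) = 42700/1077 ≈ 39.647

CN_adj = 42700/1077 ≈ 39.647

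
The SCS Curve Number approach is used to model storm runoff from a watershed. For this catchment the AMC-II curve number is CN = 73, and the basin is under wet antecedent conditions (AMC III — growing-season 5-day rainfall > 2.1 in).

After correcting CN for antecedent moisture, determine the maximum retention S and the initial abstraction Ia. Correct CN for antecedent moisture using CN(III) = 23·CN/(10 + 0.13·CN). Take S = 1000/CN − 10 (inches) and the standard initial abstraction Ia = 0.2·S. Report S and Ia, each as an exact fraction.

S = 2700/1679 in ≈ 1.608 in; Ia = 540/1679 in ≈ 0.322 in

Adjust CN=73 to AMC III: 23·73/(10 + 0.13·73) → 1679 ÷ (1949/100) = 167900/1949 ≈ 86.147
Max retention: S = 1000/(167900/1949) − 10 = 2700/1679 in (≈ 1.608 in)
Ia = 0.2S: 0.2·1.608 = 0.322 in (exactly 540/1679)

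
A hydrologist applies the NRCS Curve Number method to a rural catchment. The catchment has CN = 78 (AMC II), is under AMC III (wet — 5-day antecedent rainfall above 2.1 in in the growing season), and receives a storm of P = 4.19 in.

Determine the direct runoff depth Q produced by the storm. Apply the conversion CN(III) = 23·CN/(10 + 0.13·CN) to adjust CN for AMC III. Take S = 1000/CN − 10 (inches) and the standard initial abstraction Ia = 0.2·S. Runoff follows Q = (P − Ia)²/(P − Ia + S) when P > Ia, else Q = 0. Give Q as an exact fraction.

Adjust CN=78 to AMC III: 23·78/(10 + 0.13·78) → 1794 ÷ (1007/50) = 89700/1007 ≈ 89.076
Max retention: S = 1000/(89700/1007) − 10 = 1100/897 in (≈ 1.226 in)
Ia = 0.2S: 0.2·1.226 = 0.245 in (exactly 220/897)
P − Ia = 4.190 − 0.245 = 353843/89700 ≈ 3.945 in (> 0, runoff occurs)
Q = (353843/89700)²/((353843/89700) + 1100/897) = (125204868649/8046090000)/(463843/89700) = 125204868649/41606717100 in ≈ 3.009 in

Q = 125204868649/41606717100 in ≈ 3.009 in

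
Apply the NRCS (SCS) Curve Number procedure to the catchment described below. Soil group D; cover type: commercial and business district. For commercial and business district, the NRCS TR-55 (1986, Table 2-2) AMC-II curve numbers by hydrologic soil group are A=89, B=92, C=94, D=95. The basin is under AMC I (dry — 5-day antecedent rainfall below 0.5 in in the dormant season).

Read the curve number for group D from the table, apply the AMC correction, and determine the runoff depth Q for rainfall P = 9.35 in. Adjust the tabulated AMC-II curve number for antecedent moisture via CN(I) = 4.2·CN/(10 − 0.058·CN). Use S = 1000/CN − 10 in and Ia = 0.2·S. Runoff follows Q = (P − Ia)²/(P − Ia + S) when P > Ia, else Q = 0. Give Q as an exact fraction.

NRCS table: commercial and business district, soil group D → CN(II) = 95
Adjust CN=95 to AMC I: 4.2·95/(10 − 0.058·95) → 399 ÷ (449/100) = 39900/449 ≈ 88.864
S = 1000/(39900/449) − 10 = 500/399 in ≈ 1.253 in
Ia = 0.2S: 0.2·1.253 = 0.251 in (exactly 100/399)
Since P=9.350 > Ia=0.251: effective rainfall P−Ia = 72613/7980 in
Runoff Q = (P−Ia)²/(P−Ia+S) = (9.099)²/(9.099+1.253) = 5272647769/659251740 ≈ 7.998 in

Q = 5272647769/659251740 in ≈ 7.998 in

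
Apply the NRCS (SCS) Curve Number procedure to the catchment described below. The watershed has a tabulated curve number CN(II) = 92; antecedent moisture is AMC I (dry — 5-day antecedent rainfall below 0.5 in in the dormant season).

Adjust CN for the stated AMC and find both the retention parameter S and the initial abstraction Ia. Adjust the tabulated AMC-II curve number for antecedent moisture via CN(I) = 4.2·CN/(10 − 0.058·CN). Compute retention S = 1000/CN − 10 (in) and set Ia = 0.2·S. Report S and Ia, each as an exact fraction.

S = 1000/483 in ≈ 2.070 in; Ia = 200/483 in ≈ 0.414 in

CN(I) from CN(II)=92: (4.2·92)/(10 − 0.058·92) = 48300/583 ≈ 82.847
S = 1000/(48300/583) − 10 = 1000/483 in ≈ 2.070 in
Ia = 0.2S: 0.2·2.070 = 0.414 in (exactly 200/483)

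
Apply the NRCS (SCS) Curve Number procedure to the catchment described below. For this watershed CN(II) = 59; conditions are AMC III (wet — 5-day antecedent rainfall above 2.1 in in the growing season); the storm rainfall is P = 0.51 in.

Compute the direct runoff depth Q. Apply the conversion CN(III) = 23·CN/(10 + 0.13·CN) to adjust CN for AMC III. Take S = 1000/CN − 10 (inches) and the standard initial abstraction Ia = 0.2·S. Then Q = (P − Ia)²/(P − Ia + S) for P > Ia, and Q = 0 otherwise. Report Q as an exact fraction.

Q = 0 in ≈ 0.000 in

CN(III) from CN(II)=59: (23·59)/(10 + 0.13·59) = 135700/1767 ≈ 76.797
Max retention: S = 1000/(135700/1767) − 10 = 4100/1357 in (≈ 3.021 in)
Ia = 0.2S: 0.2·3.021 = 0.604 in (exactly 820/1357)
P = 0.510 ≤ Ia = 0.604 in: entire storm abstracted, Q = 0.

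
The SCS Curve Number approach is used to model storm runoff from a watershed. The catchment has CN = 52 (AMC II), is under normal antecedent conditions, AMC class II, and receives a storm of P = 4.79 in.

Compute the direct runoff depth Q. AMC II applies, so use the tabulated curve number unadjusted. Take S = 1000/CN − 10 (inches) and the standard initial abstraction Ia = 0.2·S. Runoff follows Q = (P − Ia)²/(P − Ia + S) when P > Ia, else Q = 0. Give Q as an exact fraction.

Q = 14645929/20575100 in ≈ 0.712 in

Average conditions: CN = 52 (no AMC adjustment).
S = 1000/52 − 10 = 120/13 in ≈ 9.231 in
Ia = 0.2·(120/13) = 24/13 in ≈ 1.846 in
Excess rainfall: 4.790 − 1.846 = 2.944 in; P > Ia so Q > 0
Q = (3827/1300)²/((3827/1300) + 120/13) = (14645929/1690000)/(15827/1300) = 14645929/20575100 in ≈ 0.712 in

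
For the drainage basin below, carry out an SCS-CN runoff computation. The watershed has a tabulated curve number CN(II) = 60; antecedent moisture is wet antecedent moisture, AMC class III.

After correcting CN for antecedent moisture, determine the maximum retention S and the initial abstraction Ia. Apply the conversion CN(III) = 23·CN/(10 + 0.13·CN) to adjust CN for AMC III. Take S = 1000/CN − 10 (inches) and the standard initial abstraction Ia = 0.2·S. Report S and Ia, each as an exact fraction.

S = 200/69 in ≈ 2.899 in; Ia = 40/69 in ≈ 0.580 in

Wet (AMC III): CN(III) = 23·60/(10 + 0.13·60) = 1380/(89/5) = 6900/89 ≈ 77.528
Max retention: S = 1000/(6900/89) − 10 = 200/69 in (≈ 2.899 in)
Initial abstraction Ia = S/5 = (200/69)/5 = 40/69 ≈ 0.580 in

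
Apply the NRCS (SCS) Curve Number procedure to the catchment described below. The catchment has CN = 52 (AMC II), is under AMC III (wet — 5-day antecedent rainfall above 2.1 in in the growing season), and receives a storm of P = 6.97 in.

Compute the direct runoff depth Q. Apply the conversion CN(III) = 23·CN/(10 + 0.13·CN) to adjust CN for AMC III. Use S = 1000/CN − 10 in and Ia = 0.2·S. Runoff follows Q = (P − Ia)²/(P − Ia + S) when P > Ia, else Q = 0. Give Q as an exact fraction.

Wet (AMC III): CN(III) = 23·52/(10 + 0.13·52) = 1196/(419/25) = 29900/419 ≈ 71.360
S = 1000/(29900/419) − 10 = 1200/299 in ≈ 4.013 in
Ia = 0.2S: 0.2·4.013 = 0.803 in (exactly 240/299)
P − Ia = 6.970 − 0.803 = 184403/29900 ≈ 6.167 in (> 0, runoff occurs)
Q: (184403/29900)² ÷ (304403/29900) = 34004466409/9101649700 in (≈ 3.736 in)

Q = 34004466409/9101649700 in ≈ 3.736 in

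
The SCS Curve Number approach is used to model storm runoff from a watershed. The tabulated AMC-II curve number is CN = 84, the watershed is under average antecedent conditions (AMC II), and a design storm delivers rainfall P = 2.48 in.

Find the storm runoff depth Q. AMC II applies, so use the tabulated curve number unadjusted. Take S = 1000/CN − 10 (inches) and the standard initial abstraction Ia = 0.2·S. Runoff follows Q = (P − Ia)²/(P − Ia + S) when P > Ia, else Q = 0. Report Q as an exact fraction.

AMC II — tabulated CN = 84 applies directly.
Retention S: 1000/CN − 10 with CN=84.000 → S = 40/21 ≈ 1.905 in
Ia = 0.2S: 0.2·1.905 = 0.381 in (exactly 8/21)
Excess rainfall: 2.480 − 0.381 = 2.099 in; P > Ia so Q > 0
Q = (1102/525)²/((1102/525) + 40/21) = (1214404/275625)/(2102/525) = 607202/551775 in ≈ 1.100 in

Q = 607202/551775 in ≈ 1.100 in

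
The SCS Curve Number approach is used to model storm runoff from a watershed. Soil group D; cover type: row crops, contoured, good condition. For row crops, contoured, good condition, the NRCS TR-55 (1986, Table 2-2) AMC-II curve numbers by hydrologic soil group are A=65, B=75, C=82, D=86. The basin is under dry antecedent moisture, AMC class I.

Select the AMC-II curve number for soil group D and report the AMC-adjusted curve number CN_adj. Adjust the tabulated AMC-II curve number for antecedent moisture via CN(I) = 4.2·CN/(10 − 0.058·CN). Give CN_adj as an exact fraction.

NRCS table: row crops, contoured, good condition, soil group D → CN(II) = 86
CN(I) from CN(II)=86: (4.2·86)/(10 − 0.058·86) = 12900/179 ≈ 72.067

CN_adj = 12900/179 ≈ 72.067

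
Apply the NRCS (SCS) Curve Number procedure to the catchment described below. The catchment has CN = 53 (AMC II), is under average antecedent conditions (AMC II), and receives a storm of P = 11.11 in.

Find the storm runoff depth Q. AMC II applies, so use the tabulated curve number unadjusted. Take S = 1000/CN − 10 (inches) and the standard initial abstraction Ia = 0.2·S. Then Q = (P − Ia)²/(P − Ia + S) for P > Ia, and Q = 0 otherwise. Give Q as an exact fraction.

AMC II — tabulated CN = 53 applies directly.
Max retention: S = 1000/53 − 10 = 470/53 in (≈ 8.868 in)
Ia = 0.2·(470/53) = 94/53 in ≈ 1.774 in
Since P=11.110 > Ia=1.774: effective rainfall P−Ia = 49483/5300 in
Q = (49483/5300)²/((49483/5300) + 470/53) = (2448567289/28090000)/(96483/5300) = 2448567289/511359900 in ≈ 4.788 in

Q = 2448567289/511359900 in ≈ 4.788 in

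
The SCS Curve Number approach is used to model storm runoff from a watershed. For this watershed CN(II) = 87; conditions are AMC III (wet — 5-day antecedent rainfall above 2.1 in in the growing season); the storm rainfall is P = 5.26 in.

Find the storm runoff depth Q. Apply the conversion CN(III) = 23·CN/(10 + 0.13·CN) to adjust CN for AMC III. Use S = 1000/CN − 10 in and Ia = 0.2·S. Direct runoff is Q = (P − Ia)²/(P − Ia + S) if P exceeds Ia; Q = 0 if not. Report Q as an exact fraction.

Adjust CN=87 to AMC III: 23·87/(10 + 0.13·87) → 2001 ÷ (2131/100) = 200100/2131 ≈ 93.900
Retention S: 1000/CN − 10 with CN=93.900 → S = 1300/2001 ≈ 0.650 in
Ia = 0.2·(1300/2001) = 260/2001 in ≈ 0.130 in
Excess rainfall: 5.260 − 0.130 = 5.130 in; P > Ia so Q > 0
Q: (513263/100050)² ÷ (578263/100050) = 263438907169/57855213150 in (≈ 4.553 in)

Q = 263438907169/57855213150 in ≈ 4.553 in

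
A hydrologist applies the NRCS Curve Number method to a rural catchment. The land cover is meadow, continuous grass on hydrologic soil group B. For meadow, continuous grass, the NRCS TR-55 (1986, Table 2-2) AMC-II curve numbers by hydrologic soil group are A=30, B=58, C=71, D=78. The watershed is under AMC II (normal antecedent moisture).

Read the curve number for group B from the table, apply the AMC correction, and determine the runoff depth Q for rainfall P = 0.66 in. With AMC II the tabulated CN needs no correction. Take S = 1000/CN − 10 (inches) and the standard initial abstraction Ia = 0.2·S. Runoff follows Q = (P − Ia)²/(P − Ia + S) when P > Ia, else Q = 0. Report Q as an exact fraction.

Q = 0 in ≈ 0.000 in

NRCS table: meadow, continuous grass, soil group B → CN(II) = 58
AMC II — tabulated CN = 58 applies directly.
S = 1000/58 − 10 = 210/29 in ≈ 7.241 in
Ia = 0.2·(210/29) = 42/29 in ≈ 1.448 in
P = 0.660 ≤ Ia = 1.448 in: entire storm abstracted, Q = 0.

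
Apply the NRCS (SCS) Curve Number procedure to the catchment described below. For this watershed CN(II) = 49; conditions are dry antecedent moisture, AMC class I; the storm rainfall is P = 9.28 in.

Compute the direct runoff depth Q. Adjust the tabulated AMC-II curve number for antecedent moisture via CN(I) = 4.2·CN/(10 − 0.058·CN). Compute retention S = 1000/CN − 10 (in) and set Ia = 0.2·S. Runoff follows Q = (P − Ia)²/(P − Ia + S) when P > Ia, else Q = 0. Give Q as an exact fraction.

Q = 171828722/267514275 in ≈ 0.642 in

Dry (AMC I): CN(I) = 4.2·49/(10 − 0.058·49) = (1029/5)/(3579/500) = 34300/1193 ≈ 28.751
S = 1000/(34300/1193) − 10 = 8500/343 in ≈ 24.781 in
Ia = 0.2S: 0.2·24.781 = 4.956 in (exactly 1700/343)
Excess rainfall: 9.280 − 4.956 = 4.324 in; P > Ia so Q > 0
Runoff Q = (P−Ia)²/(P−Ia+S) = (4.324)²/(4.324+24.781) = 171828722/267514275 ≈ 0.642 in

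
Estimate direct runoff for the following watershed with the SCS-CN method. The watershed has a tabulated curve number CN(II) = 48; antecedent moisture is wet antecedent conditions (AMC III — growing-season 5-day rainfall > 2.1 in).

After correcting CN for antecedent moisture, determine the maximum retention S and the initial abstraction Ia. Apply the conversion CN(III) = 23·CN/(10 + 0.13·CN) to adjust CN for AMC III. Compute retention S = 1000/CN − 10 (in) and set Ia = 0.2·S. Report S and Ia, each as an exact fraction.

S = 325/69 in ≈ 4.710 in; Ia = 65/69 in ≈ 0.942 in

Wet (AMC III): CN(III) = 23·48/(10 + 0.13·48) = 1104/(406/25) = 13800/203 ≈ 67.980
S = 1000/(13800/203) − 10 = 325/69 in ≈ 4.710 in
Initial abstraction Ia = S/5 = (325/69)/5 = 65/69 ≈ 0.942 in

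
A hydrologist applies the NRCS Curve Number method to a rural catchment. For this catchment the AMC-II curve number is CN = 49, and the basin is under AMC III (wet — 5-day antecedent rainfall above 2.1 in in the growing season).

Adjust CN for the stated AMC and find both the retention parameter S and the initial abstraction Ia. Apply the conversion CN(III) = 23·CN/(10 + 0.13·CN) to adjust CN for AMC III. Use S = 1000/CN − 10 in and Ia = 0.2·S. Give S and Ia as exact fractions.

CN(III) from CN(II)=49: (23·49)/(10 + 0.13·49) = 112700/1637 ≈ 68.845
S = 1000/(112700/1637) − 10 = 5100/1127 in ≈ 4.525 in
Initial abstraction Ia = S/5 = (5100/1127)/5 = 1020/1127 ≈ 0.905 in

S = 5100/1127 in ≈ 4.525 in; Ia = 1020/1127 in ≈ 0.905 in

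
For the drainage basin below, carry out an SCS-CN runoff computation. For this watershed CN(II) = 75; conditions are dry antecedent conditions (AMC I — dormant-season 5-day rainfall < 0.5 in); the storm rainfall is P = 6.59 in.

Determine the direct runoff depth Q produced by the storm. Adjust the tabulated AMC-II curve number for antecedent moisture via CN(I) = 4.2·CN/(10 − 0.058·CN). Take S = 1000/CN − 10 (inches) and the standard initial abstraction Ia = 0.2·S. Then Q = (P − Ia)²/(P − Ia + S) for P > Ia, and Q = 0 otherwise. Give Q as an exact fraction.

Q = 993321289/513557100 in ≈ 1.934 in

Adjust CN=75 to AMC I: 4.2·75/(10 − 0.058·75) → 315 ÷ (113/20) = 6300/113 ≈ 55.752
Retention S: 1000/CN − 10 with CN=55.752 → S = 500/63 ≈ 7.937 in
Initial abstraction Ia = S/5 = (500/63)/5 = 100/63 ≈ 1.587 in
Excess rainfall: 6.590 − 1.587 = 5.003 in; P > Ia so Q > 0
Q: (31517/6300)² ÷ (81517/6300) = 993321289/513557100 in (≈ 1.934 in)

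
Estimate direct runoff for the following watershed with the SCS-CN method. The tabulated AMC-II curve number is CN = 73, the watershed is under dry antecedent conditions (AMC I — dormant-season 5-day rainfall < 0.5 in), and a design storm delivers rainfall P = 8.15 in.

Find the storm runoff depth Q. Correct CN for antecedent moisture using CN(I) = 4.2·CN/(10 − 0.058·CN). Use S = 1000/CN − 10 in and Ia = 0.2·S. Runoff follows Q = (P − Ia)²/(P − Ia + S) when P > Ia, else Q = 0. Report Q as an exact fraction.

Q = 4263175849/1587094460 in ≈ 2.686 in

CN(I) from CN(II)=73: (4.2·73)/(10 − 0.058·73) = 51100/961 ≈ 53.174
S = 1000/(51100/961) − 10 = 4500/511 in ≈ 8.806 in
Ia = 0.2·(4500/511) = 900/511 in ≈ 1.761 in
Since P=8.150 > Ia=1.761: effective rainfall P−Ia = 65293/10220 in
Q = (65293/10220)²/((65293/10220) + 4500/511) = (4263175849/104448400)/(155293/10220) = 4263175849/1587094460 in ≈ 2.686 in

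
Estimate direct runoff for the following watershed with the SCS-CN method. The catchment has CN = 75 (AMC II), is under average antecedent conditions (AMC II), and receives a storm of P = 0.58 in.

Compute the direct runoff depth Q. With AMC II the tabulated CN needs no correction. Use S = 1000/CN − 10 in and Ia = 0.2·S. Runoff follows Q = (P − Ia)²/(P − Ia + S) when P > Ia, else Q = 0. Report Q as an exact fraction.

Q = 0 in ≈ 0.000 in

Average conditions: CN = 75 (no AMC adjustment).
Retention S: 1000/CN − 10 with CN=75.000 → S = 10/3 ≈ 3.333 in
Ia = 0.2·(10/3) = 2/3 in ≈ 0.667 in
P = 0.580 ≤ Ia = 0.667 in: entire storm abstracted, Q = 0.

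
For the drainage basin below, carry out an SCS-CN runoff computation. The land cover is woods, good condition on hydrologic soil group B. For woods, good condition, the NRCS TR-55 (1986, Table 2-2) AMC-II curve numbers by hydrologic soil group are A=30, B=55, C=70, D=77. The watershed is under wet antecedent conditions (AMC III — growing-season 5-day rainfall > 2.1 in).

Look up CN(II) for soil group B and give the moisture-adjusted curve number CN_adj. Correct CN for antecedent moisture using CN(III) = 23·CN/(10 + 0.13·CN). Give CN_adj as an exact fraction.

CN_adj = 25300/343 ≈ 73.761

NRCS table: woods, good condition, soil group B → CN(II) = 55
Wet (AMC III): CN(III) = 23·55/(10 + 0.13·55) = 1265/(343/20) = 25300/343 ≈ 73.761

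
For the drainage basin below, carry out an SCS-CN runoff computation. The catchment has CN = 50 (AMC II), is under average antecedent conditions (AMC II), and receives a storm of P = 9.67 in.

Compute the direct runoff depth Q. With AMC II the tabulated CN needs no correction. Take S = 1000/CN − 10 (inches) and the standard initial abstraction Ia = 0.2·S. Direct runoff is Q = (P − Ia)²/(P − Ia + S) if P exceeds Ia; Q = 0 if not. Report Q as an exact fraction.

Q = 588289/176700 in ≈ 3.329 in

Average conditions: CN = 50 (no AMC adjustment).
S = 1000/50 − 10 = 10 in ≈ 10.000 in
Ia = 0.2·10 = 2 in ≈ 2.000 in
Excess rainfall: 9.670 − 2.000 = 7.670 in; P > Ia so Q > 0
Runoff Q = (P−Ia)²/(P−Ia+S) = (7.670)²/(7.670+10.000) = 588289/176700 ≈ 3.329 in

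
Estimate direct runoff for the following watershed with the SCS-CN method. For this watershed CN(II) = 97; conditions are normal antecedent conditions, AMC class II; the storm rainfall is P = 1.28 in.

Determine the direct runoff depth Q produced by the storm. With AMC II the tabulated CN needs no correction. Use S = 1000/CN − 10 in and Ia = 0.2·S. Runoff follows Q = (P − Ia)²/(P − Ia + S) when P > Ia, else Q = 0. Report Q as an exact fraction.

Average conditions: CN = 97 (no AMC adjustment).
Retention S: 1000/CN − 10 with CN=97.000 → S = 30/97 ≈ 0.309 in
Ia = 0.2S: 0.2·0.309 = 0.062 in (exactly 6/97)
Excess rainfall: 1.280 − 0.062 = 1.218 in; P > Ia so Q > 0
Q = (2954/2425)²/((2954/2425) + 30/97) = (8726116/5880625)/(3704/2425) = 2181529/2245550 in ≈ 0.971 in

Q = 2181529/2245550 in ≈ 0.971 in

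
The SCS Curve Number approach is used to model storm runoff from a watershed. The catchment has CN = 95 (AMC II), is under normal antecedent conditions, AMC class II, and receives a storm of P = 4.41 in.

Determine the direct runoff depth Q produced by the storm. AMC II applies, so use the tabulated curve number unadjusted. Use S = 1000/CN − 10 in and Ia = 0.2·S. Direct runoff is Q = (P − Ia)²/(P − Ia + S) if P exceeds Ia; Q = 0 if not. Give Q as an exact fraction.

CN(II) = 95; AMC II needs no correction.
S = 1000/95 − 10 = 10/19 in ≈ 0.526 in
Ia = 0.2·(10/19) = 2/19 in ≈ 0.105 in
Excess rainfall: 4.410 − 0.105 = 4.305 in; P > Ia so Q > 0
Q = (8179/1900)²/((8179/1900) + 10/19) = (66896041/3610000)/(9179/1900) = 66896041/17440100 in ≈ 3.836 in

Q = 66896041/17440100 in ≈ 3.836 in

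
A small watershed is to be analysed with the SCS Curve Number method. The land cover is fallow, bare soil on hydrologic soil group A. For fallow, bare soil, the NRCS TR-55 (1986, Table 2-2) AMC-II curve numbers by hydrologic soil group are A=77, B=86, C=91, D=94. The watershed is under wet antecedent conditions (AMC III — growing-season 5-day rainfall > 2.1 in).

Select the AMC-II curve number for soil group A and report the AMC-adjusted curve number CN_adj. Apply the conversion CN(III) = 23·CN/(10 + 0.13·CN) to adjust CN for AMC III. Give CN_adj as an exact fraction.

NRCS table: fallow, bare soil, soil group A → CN(II) = 77
CN(III) from CN(II)=77: (23·77)/(10 + 0.13·77) = 7700/87 ≈ 88.506

CN_adj = 7700/87 ≈ 88.506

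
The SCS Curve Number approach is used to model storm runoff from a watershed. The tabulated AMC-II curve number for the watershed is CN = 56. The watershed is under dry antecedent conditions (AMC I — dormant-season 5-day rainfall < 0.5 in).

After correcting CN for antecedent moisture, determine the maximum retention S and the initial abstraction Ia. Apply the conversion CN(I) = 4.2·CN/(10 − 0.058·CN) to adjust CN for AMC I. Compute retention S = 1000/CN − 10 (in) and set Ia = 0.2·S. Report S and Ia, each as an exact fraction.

S = 2750/147 in ≈ 18.707 in; Ia = 550/147 in ≈ 3.741 in

Dry (AMC I): CN(I) = 4.2·56/(10 − 0.058·56) = (1176/5)/(844/125) = 7350/211 ≈ 34.834
Max retention: S = 1000/(7350/211) − 10 = 2750/147 in (≈ 18.707 in)
Initial abstraction Ia = S/5 = (2750/147)/5 = 550/147 ≈ 3.741 in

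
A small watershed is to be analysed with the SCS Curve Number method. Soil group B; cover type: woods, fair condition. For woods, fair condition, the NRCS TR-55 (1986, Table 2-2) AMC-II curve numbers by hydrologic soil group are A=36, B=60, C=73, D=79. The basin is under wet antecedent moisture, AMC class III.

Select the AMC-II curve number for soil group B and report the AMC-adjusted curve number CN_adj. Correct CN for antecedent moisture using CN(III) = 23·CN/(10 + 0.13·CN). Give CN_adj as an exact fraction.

CN_adj = 6900/89 ≈ 77.528

NRCS table: woods, fair condition, soil group B → CN(II) = 60
Adjust CN=60 to AMC III: 23·60/(10 + 0.13·60) → 1380 ÷ (89/5) = 6900/89 ≈ 77.528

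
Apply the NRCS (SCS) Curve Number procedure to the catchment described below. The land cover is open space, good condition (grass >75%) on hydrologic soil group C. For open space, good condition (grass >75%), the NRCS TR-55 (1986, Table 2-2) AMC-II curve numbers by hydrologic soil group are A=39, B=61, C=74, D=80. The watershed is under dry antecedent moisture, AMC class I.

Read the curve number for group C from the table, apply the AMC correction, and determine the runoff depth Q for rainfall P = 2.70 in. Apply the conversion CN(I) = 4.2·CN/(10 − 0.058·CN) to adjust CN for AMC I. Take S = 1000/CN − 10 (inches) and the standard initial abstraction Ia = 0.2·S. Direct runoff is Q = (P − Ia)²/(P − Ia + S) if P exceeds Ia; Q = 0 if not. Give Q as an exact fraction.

Q = 63664441/567046830 in ≈ 0.112 in

NRCS table: open space, good condition (grass >75%), soil group C → CN(II) = 74
Dry (AMC I): CN(I) = 4.2·74/(10 − 0.058·74) = (1554/5)/(1427/250) = 77700/1427 ≈ 54.450
Retention S: 1000/CN − 10 with CN=54.450 → S = 6500/777 ≈ 8.366 in
Ia = 0.2S: 0.2·8.366 = 1.673 in (exactly 1300/777)
Excess rainfall: 2.700 − 1.673 = 1.027 in; P > Ia so Q > 0
Q: (7979/7770)² ÷ (72979/7770) = 63664441/567046830 in (≈ 0.112 in)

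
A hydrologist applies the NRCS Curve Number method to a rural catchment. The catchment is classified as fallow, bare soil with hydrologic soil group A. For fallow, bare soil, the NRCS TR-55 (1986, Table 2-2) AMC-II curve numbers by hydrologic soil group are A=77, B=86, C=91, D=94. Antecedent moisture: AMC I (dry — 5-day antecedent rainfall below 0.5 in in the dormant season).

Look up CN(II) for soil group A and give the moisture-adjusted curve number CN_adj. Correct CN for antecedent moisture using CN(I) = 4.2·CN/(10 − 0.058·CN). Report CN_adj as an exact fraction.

CN_adj = 161700/2767 ≈ 58.439

NRCS table: fallow, bare soil, soil group A → CN(II) = 77
CN(I) from CN(II)=77: (4.2·77)/(10 − 0.058·77) = 161700/2767 ≈ 58.439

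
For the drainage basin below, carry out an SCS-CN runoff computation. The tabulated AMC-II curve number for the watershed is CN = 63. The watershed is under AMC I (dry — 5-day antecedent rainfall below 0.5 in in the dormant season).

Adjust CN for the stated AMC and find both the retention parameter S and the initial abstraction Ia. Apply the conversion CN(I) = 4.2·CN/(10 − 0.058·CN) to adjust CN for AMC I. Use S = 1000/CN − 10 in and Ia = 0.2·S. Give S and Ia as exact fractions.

S = 18500/1323 in ≈ 13.983 in; Ia = 3700/1323 in ≈ 2.797 in

Dry (AMC I): CN(I) = 4.2·63/(10 − 0.058·63) = (1323/5)/(3173/500) = 132300/3173 ≈ 41.696
Retention S: 1000/CN − 10 with CN=41.696 → S = 18500/1323 ≈ 13.983 in
Ia = 0.2·(18500/1323) = 3700/1323 in ≈ 2.797 in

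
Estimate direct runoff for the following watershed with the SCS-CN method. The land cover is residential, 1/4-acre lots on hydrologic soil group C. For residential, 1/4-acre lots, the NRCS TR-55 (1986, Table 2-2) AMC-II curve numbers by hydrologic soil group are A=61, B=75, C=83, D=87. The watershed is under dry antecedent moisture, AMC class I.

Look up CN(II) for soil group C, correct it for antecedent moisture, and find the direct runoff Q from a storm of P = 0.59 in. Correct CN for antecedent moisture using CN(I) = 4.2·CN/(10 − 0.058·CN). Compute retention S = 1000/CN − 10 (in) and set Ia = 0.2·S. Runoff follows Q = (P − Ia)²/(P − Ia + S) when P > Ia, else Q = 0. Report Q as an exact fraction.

NRCS table: residential, 1/4-acre lots, soil group C → CN(II) = 83
Dry (AMC I): CN(I) = 4.2·83/(10 − 0.058·83) = (1743/5)/(2593/500) = 174300/2593 ≈ 67.219
Retention S: 1000/CN − 10 with CN=67.219 → S = 8500/1743 ≈ 4.877 in
Ia = 0.2·(8500/1743) = 1700/1743 in ≈ 0.975 in
P = 0.590 ≤ Ia = 0.975 in: entire storm abstracted, Q = 0.

Q = 0 in ≈ 0.000 in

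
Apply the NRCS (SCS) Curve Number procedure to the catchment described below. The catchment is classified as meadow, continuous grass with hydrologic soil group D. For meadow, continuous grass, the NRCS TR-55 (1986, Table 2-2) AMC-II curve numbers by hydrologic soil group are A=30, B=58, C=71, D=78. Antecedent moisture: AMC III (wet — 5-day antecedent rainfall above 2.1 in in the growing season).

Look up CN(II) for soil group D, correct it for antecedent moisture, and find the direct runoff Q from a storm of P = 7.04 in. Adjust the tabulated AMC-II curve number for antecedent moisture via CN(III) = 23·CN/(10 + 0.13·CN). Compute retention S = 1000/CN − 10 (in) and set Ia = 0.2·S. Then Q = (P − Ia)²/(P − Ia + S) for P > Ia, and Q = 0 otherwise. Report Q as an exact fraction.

NRCS table: meadow, continuous grass, soil group D → CN(II) = 78
CN(III) from CN(II)=78: (23·78)/(10 + 0.13·78) = 89700/1007 ≈ 89.076
Retention S: 1000/CN − 10 with CN=89.076 → S = 1100/897 ≈ 1.226 in
Ia = 0.2S: 0.2·1.226 = 0.245 in (exactly 220/897)
P − Ia = 7.040 − 0.245 = 152372/22425 ≈ 6.795 in (> 0, runoff occurs)
Runoff Q = (P−Ia)²/(P−Ia+S) = (6.795)²/(6.795+1.226) = 131916059/22918350 ≈ 5.756 in

Q = 131916059/22918350 in ≈ 5.756 in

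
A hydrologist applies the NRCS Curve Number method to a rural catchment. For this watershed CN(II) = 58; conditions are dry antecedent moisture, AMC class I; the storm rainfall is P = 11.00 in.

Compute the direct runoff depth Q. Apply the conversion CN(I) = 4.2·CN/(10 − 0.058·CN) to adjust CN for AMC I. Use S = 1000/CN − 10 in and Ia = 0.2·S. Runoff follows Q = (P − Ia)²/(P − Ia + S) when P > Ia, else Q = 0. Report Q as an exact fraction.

Q = 47961/20851 in ≈ 2.300 in

Adjust CN=58 to AMC I: 4.2·58/(10 − 0.058·58) → (1218/5) ÷ (1659/250) = 2900/79 ≈ 36.709
S = 1000/(2900/79) − 10 = 500/29 in ≈ 17.241 in
Ia = 0.2S: 0.2·17.241 = 3.448 in (exactly 100/29)
Excess rainfall: 11.000 − 3.448 = 7.552 in; P > Ia so Q > 0
Q: (219/29)² ÷ (719/29) = 47961/20851 in (≈ 2.300 in)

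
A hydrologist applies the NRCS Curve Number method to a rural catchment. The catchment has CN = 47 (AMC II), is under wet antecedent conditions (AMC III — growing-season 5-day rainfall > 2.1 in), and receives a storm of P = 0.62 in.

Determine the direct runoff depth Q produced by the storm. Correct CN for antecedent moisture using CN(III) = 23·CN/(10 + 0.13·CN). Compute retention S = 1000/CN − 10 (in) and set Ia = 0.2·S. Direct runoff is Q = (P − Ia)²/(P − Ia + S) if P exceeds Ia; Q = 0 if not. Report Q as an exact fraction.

Wet (AMC III): CN(III) = 23·47/(10 + 0.13·47) = 1081/(1611/100) = 108100/1611 ≈ 67.101
Retention S: 1000/CN − 10 with CN=67.101 → S = 5300/1081 ≈ 4.903 in
Initial abstraction Ia = S/5 = (5300/1081)/5 = 1060/1081 ≈ 0.981 in
P = 0.620 ≤ Ia = 0.981 in: entire storm abstracted, Q = 0.

Q = 0 in ≈ 0.000 in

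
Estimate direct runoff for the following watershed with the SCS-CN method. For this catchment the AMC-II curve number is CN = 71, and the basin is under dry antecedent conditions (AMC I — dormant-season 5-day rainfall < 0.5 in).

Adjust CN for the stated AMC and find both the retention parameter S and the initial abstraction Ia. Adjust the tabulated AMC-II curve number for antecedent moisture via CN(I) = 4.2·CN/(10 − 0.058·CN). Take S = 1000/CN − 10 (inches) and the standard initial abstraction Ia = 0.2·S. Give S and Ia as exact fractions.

S = 14500/1491 in ≈ 9.725 in; Ia = 2900/1491 in ≈ 1.945 in

Dry (AMC I): CN(I) = 4.2·71/(10 − 0.058·71) = (1491/5)/(2941/500) = 149100/2941 ≈ 50.697
Max retention: S = 1000/(149100/2941) − 10 = 14500/1491 in (≈ 9.725 in)
Initial abstraction Ia = S/5 = (14500/1491)/5 = 2900/1491 ≈ 1.945 in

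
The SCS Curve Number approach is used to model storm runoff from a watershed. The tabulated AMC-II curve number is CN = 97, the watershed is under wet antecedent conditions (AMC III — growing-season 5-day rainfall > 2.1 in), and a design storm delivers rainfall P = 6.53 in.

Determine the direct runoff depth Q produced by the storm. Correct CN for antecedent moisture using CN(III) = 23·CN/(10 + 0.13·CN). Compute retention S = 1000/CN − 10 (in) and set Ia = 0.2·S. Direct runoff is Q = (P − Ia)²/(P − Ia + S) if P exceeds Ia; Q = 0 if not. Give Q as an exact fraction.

Q = 2104945410649/330376073300 in ≈ 6.371 in

Adjust CN=97 to AMC III: 23·97/(10 + 0.13·97) → 2231 ÷ (2261/100) = 223100/2261 ≈ 98.673
S = 1000/(223100/2261) − 10 = 300/2231 in ≈ 0.134 in
Ia = 0.2·(300/2231) = 60/2231 in ≈ 0.027 in
P − Ia = 6.530 − 0.027 = 1450843/223100 ≈ 6.503 in (> 0, runoff occurs)
Q: (1450843/223100)² ÷ (1480843/223100) = 2104945410649/330376073300 in (≈ 6.371 in)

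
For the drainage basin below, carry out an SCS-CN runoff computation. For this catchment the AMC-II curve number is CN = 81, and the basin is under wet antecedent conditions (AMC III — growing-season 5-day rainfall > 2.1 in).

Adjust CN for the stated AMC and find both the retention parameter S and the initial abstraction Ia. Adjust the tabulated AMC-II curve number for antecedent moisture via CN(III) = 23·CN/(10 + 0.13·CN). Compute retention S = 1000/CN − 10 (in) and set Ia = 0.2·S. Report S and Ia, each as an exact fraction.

CN(III) from CN(II)=81: (23·81)/(10 + 0.13·81) = 186300/2053 ≈ 90.745
Max retention: S = 1000/(186300/2053) − 10 = 1900/1863 in (≈ 1.020 in)
Initial abstraction Ia = S/5 = (1900/1863)/5 = 380/1863 ≈ 0.204 in

S = 1900/1863 in ≈ 1.020 in; Ia = 380/1863 in ≈ 0.204 in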